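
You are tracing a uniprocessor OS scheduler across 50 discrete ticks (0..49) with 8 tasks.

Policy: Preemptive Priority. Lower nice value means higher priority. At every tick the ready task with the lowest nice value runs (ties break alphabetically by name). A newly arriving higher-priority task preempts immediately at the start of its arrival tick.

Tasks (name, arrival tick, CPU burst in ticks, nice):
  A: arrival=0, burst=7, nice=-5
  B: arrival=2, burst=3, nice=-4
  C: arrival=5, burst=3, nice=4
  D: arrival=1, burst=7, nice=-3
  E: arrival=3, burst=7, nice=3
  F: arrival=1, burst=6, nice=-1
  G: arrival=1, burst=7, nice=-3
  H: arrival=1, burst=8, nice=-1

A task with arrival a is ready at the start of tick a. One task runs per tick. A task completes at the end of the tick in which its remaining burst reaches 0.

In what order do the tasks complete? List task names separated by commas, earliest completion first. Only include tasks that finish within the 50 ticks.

t=0: ready={A} → run A
t=1: ready={A,D,F,G,H} → run A
t=2: ready={A,B,D,F,G,H} → run A
t=3: ready={A,B,D,E,F,G,H} → run A
t=4: ready={A,B,D,E,F,G,H} → run A
t=5: ready={A,B,C,D,E,F,G,H} → run A
t=6: ready={A,B,C,D,E,F,G,H} → run A
t=7: ready={B,C,D,E,F,G,H} → run B
t=8: ready={B,C,D,E,F,G,H} → run B
t=9: ready={B,C,D,E,F,G,H} → run B
t=10: ready={C,D,E,F,G,H} → run D
t=11: ready={C,D,E,F,G,H} → run D
t=12: ready={C,D,E,F,G,H} → run D
t=13: ready={C,D,E,F,G,H} → run D
t=14: ready={C,D,E,F,G,H} → run D
t=15: ready={C,D,E,F,G,H} → run D
t=16: ready={C,D,E,F,G,H} → run D
t=17: ready={C,E,F,G,H} → run G
t=18: ready={C,E,F,G,H} → run G
t=19: ready={C,E,F,G,H} → run G
t=20: ready={C,E,F,G,H} → run G
t=21: ready={C,E,F,G,H} → run G
t=22: ready={C,E,F,G,H} → run G
t=23: ready={C,E,F,G,H} → run G
t=24: ready={C,E,F,H} → run F
t=25: ready={C,E,F,H} → run F
t=26: ready={C,E,F,H} → run F
t=27: ready={C,E,F,H} → run F
t=28: ready={C,E,F,H} → run F
t=29: ready={C,E,F,H} → run F
t=30: ready={C,E,H} → run H
t=31: ready={C,E,H} → run H
t=32: ready={C,E,H} → run H
t=33: ready={C,E,H} → run H
t=34: ready={C,E,H} → run H
t=35: ready={C,E,H} → run H
t=36: ready={C,E,H} → run H
t=37: ready={C,E,H} → run H
t=38: ready={C,E} → run E
t=39: ready={C,E} → run E
t=40: ready={C,E} → run E
t=41: ready={C,E} → run E
t=42: ready={C,E} → run E
t=43: ready={C,E} → run E
t=44: ready={C,E} → run E
t=45: ready={C} → run C
t=46: ready={C} → run C
t=47: ready={C} → run C
t=48: (idle)
t=49: (idle)

completion order = A, B, D, G, F, H, E, C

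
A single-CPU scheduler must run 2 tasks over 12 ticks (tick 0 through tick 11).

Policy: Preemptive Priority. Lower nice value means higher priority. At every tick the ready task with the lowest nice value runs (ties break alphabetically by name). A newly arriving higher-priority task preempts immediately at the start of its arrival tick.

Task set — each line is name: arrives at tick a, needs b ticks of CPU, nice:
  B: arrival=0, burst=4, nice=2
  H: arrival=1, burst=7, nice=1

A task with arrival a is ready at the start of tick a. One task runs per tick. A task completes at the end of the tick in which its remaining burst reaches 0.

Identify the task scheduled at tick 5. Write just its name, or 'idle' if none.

t=0: ready={B} → run B
t=1: ready={B,H} → run H
t=2: ready={B,H} → run H
t=3: ready={B,H} → run H
t=4: ready={B,H} → run H
t=5: ready={B,H} → run H
t=6: ready={B,H} → run H
t=7: ready={B,H} → run H
t=8: ready={B} → run B
t=9: ready={B} → run B
t=10: ready={B} → run B
t=11: (idle)

running at tick 5 = H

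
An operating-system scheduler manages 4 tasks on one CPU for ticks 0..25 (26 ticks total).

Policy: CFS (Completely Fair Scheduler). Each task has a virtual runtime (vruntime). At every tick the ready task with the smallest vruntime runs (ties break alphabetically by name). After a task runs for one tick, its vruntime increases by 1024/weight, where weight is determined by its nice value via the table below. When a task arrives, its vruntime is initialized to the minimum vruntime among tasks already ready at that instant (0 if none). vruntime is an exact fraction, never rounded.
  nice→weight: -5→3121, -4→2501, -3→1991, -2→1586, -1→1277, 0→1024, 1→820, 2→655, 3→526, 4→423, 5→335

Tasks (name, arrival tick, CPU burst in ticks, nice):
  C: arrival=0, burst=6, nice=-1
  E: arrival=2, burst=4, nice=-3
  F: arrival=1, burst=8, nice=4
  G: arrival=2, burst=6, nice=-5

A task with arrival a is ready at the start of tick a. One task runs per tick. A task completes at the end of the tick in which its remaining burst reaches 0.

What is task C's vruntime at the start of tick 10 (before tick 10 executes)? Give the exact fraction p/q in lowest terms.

t=0: vr[C=0] → run C
t=1: vr[C=1024/1277 F=1024/1277] → run C
t=2: vr[C=2048/1277 E=1024/1277 F=1024/1277 G=1024/1277] → run E
t=3: vr[C=2048/1277 E=3346432/2542507 F=1024/1277 G=1024/1277] → run F
t=4: vr[C=2048/1277 E=3346432/2542507 F=1740800/540171 G=1024/1277] → run G
t=5: vr[C=2048/1277 E=3346432/2542507 F=1740800/540171 G=4503552/3985517] → run G
t=6: vr[C=2048/1277 E=3346432/2542507 F=1740800/540171 G=5811200/3985517] → run E
t=7: vr[C=2048/1277 E=4654080/2542507 F=1740800/540171 G=5811200/3985517] → run G
t=8: vr[C=2048/1277 E=4654080/2542507 F=1740800/540171 G=7118848/3985517] → run C
t=9: vr[C=3072/1277 E=4654080/2542507 F=1740800/540171 G=7118848/3985517] → run G
t=10: vr[C=3072/1277 E=4654080/2542507 F=1740800/540171 G=8426496/3985517] → run E
t=11: vr[C=3072/1277 E=5961728/2542507 F=1740800/540171 G=8426496/3985517] → run G
t=12: vr[C=3072/1277 E=5961728/2542507 F=1740800/540171 G=9734144/3985517] → run E
t=13: vr[C=3072/1277 F=1740800/540171 G=9734144/3985517] → run C
t=14: vr[C=4096/1277 F=1740800/540171 G=9734144/3985517] → run G
t=15: vr[C=4096/1277 F=1740800/540171] → run C
t=16: vr[C=5120/1277 F=1740800/540171] → run F
t=17: vr[C=5120/1277 F=3048448/540171] → run C
t=18: vr[F=3048448/540171] → run F
t=19: vr[F=1452032/180057] → run F
t=20: vr[F=5663744/540171] → run F
t=21: vr[F=6971392/540171] → run F
t=22: vr[F=2759680/180057] → run F
t=23: vr[F=9586688/540171] → run F
t=24: (idle)
t=25: (idle)

vruntime(C, start of tick 10) = 3072/1277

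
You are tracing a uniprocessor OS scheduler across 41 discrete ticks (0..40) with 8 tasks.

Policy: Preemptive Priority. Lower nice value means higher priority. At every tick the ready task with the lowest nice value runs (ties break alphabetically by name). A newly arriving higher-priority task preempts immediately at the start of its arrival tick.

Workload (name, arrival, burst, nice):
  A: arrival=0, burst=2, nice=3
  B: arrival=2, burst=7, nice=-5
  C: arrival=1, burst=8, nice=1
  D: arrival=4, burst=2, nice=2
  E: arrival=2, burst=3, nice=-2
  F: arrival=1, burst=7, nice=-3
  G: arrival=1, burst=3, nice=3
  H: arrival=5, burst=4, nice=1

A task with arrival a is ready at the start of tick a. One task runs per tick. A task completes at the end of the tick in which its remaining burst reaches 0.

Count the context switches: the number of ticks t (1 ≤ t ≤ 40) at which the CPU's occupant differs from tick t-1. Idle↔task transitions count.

context switches = 10

t=0: ready={A} → run A
t=1: ready={A,C,F,G} → run F
t=2: ready={A,B,C,E,F,G} → run B
t=3: ready={A,B,C,E,F,G} → run B
t=4: ready={A,B,C,D,E,F,G} → run B
t=5: ready={A,B,C,D,E,F,G,H} → run B
t=6: ready={A,B,C,D,E,F,G,H} → run B
t=7: ready={A,B,C,D,E,F,G,H} → run B
t=8: ready={A,B,C,D,E,F,G,H} → run B
t=9: ready={A,C,D,E,F,G,H} → run F
t=10: ready={A,C,D,E,F,G,H} → run F
t=11: ready={A,C,D,E,F,G,H} → run F
t=12: ready={A,C,D,E,F,G,H} → run F
t=13: ready={A,C,D,E,F,G,H} → run F
t=14: ready={A,C,D,E,F,G,H} → run F
t=15: ready={A,C,D,E,G,H} → run E
t=16: ready={A,C,D,E,G,H} → run E
t=17: ready={A,C,D,E,G,H} → run E
t=18: ready={A,C,D,G,H} → run C
t=19: ready={A,C,D,G,H} → run C
t=20: ready={A,C,D,G,H} → run C
t=21: ready={A,C,D,G,H} → run C
t=22: ready={A,C,D,G,H} → run C
t=23: ready={A,C,D,G,H} → run C
t=24: ready={A,C,D,G,H} → run C
t=25: ready={A,C,D,G,H} → run C
t=26: ready={A,D,G,H} → run H
t=27: ready={A,D,G,H} → run H
t=28: ready={A,D,G,H} → run H
t=29: ready={A,D,G,H} → run H
t=30: ready={A,D,G} → run D
t=31: ready={A,D,G} → run D
t=32: ready={A,G} → run A
t=33: ready={G} → run G
t=34: ready={G} → run G
t=35: ready={G} → run G
t=36: (idle)
t=37: (idle)
t=38: (idle)
t=39: (idle)
t=40: (idle)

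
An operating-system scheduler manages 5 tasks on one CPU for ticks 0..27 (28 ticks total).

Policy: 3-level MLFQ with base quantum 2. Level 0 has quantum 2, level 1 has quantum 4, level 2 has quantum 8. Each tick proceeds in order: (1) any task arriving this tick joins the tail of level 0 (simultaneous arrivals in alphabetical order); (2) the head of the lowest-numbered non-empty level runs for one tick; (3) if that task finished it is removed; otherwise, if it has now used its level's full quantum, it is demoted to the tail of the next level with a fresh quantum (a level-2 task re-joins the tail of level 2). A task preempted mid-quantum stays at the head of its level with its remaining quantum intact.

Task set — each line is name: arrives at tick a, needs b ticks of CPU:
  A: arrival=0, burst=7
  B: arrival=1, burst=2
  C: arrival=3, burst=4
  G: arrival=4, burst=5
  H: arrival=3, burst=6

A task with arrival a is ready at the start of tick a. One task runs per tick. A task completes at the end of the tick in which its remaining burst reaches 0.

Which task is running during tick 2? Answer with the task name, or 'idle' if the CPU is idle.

running at tick 2 = B

t=0: L0/L1/L2 = A/-/- → run A
t=1: L0/L1/L2 = AB/-/- → run A
t=2: L0/L1/L2 = B/A/- → run B
t=3: L0/L1/L2 = BCH/A/- → run B
t=4: L0/L1/L2 = CHG/A/- → run C
t=5: L0/L1/L2 = CHG/A/- → run C
t=6: L0/L1/L2 = HG/AC/- → run H
t=7: L0/L1/L2 = HG/AC/- → run H
t=8: L0/L1/L2 = G/ACH/- → run G
t=9: L0/L1/L2 = G/ACH/- → run G
t=10: L0/L1/L2 = -/ACHG/- → run A
t=11: L0/L1/L2 = -/ACHG/- → run A
t=12: L0/L1/L2 = -/ACHG/- → run A
t=13: L0/L1/L2 = -/ACHG/- → run A
t=14: L0/L1/L2 = -/CHG/A → run C
t=15: L0/L1/L2 = -/CHG/A → run C
t=16: L0/L1/L2 = -/HG/A → run H
t=17: L0/L1/L2 = -/HG/A → run H
t=18: L0/L1/L2 = -/HG/A → run H
t=19: L0/L1/L2 = -/HG/A → run H
t=20: L0/L1/L2 = -/G/A → run G
t=21: L0/L1/L2 = -/G/A → run G
t=22: L0/L1/L2 = -/G/A → run G
t=23: L0/L1/L2 = -/-/A → run A
t=24: (idle)
t=25: (idle)
t=26: (idle)
t=27: (idle)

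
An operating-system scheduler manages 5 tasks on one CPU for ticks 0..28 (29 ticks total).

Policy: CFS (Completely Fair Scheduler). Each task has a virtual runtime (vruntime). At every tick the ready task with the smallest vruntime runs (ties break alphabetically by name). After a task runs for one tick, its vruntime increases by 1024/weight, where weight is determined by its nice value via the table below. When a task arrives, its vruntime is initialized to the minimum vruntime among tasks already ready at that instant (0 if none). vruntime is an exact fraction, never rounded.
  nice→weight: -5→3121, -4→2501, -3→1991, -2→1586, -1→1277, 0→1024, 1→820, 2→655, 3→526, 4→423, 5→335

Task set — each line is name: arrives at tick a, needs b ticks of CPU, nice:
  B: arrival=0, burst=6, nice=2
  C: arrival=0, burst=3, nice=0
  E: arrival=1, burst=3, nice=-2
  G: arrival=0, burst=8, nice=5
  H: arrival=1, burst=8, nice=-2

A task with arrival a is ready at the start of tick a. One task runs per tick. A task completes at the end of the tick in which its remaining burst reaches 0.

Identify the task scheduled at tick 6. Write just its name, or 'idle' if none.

running at tick 6 = H

t=0: vr[B=0 C=0 G=0] → run B
t=1: vr[B=1024/655 C=0 E=0 G=0 H=0] → run C
t=2: vr[B=1024/655 C=1 E=0 G=0 H=0] → run E
t=3: vr[B=1024/655 C=1 E=512/793 G=0 H=0] → run G
t=4: vr[B=1024/655 C=1 E=512/793 G=1024/335 H=0] → run H
t=5: vr[B=1024/655 C=1 E=512/793 G=1024/335 H=512/793] → run E
t=6: vr[B=1024/655 C=1 E=1024/793 G=1024/335 H=512/793] → run H
t=7: vr[B=1024/655 C=1 E=1024/793 G=1024/335 H=1024/793] → run C
t=8: vr[B=1024/655 C=2 E=1024/793 G=1024/335 H=1024/793] → run E
t=9: vr[B=1024/655 C=2 G=1024/335 H=1024/793] → run H
t=10: vr[B=1024/655 C=2 G=1024/335 H=1536/793] → run B
t=11: vr[B=2048/655 C=2 G=1024/335 H=1536/793] → run H
t=12: vr[B=2048/655 C=2 G=1024/335 H=2048/793] → run C
t=13: vr[B=2048/655 G=1024/335 H=2048/793] → run H
t=14: vr[B=2048/655 G=1024/335 H=2560/793] → run G
t=15: vr[B=2048/655 G=2048/335 H=2560/793] → run B
t=16: vr[B=3072/655 G=2048/335 H=2560/793] → run H
t=17: vr[B=3072/655 G=2048/335 H=3072/793] → run H
t=18: vr[B=3072/655 G=2048/335 H=3584/793] → run H
t=19: vr[B=3072/655 G=2048/335] → run B
t=20: vr[B=4096/655 G=2048/335] → run G
t=21: vr[B=4096/655 G=3072/335] → run B
t=22: vr[B=1024/131 G=3072/335] → run B
t=23: vr[G=3072/335] → run G
t=24: vr[G=4096/335] → run G
t=25: vr[G=1024/67] → run G
t=26: vr[G=6144/335] → run G
t=27: vr[G=7168/335] → run G
t=28: (idle)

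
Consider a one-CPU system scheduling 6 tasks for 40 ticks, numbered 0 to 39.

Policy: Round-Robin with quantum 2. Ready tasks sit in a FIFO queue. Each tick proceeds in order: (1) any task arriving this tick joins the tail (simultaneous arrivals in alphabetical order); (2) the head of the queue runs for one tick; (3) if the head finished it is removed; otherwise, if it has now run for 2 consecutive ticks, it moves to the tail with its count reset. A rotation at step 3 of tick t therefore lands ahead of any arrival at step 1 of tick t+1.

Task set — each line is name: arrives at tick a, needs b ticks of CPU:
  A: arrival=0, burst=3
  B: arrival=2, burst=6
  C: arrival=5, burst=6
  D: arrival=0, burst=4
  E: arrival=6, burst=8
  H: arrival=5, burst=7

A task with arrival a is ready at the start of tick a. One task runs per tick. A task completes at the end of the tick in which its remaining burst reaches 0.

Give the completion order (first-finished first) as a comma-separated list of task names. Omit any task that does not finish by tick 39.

t=0: queue=[A,D] q_used=0 → run A
t=1: queue=[A,D] q_used=1 → run A
t=2: queue=[D,A,B] q_used=0 → run D
t=3: queue=[D,A,B] q_used=1 → run D
t=4: queue=[A,B,D] q_used=0 → run A
t=5: queue=[B,D,C,H] q_used=0 → run B
t=6: queue=[B,D,C,H,E] q_used=1 → run B
t=7: queue=[D,C,H,E,B] q_used=0 → run D
t=8: queue=[D,C,H,E,B] q_used=1 → run D
t=9: queue=[C,H,E,B] q_used=0 → run C
t=10: queue=[C,H,E,B] q_used=1 → run C
t=11: queue=[H,E,B,C] q_used=0 → run H
t=12: queue=[H,E,B,C] q_used=1 → run H
t=13: queue=[E,B,C,H] q_used=0 → run E
t=14: queue=[E,B,C,H] q_used=1 → run E
t=15: queue=[B,C,H,E] q_used=0 → run B
t=16: queue=[B,C,H,E] q_used=1 → run B
t=17: queue=[C,H,E,B] q_used=0 → run C
t=18: queue=[C,H,E,B] q_used=1 → run C
t=19: queue=[H,E,B,C] q_used=0 → run H
t=20: queue=[H,E,B,C] q_used=1 → run H
t=21: queue=[E,B,C,H] q_used=0 → run E
t=22: queue=[E,B,C,H] q_used=1 → run E
t=23: queue=[B,C,H,E] q_used=0 → run B
t=24: queue=[B,C,H,E] q_used=1 → run B
t=25: queue=[C,H,E] q_used=0 → run C
t=26: queue=[C,H,E] q_used=1 → run C
t=27: queue=[H,E] q_used=0 → run H
t=28: queue=[H,E] q_used=1 → run H
t=29: queue=[E,H] q_used=0 → run E
t=30: queue=[E,H] q_used=1 → run E
t=31: queue=[H,E] q_used=0 → run H
t=32: queue=[E] q_used=0 → run E
t=33: queue=[E] q_used=1 → run E
t=34: (idle)
t=35: (idle)
t=36: (idle)
t=37: (idle)
t=38: (idle)
t=39: (idle)

completion order = A, D, B, C, H, E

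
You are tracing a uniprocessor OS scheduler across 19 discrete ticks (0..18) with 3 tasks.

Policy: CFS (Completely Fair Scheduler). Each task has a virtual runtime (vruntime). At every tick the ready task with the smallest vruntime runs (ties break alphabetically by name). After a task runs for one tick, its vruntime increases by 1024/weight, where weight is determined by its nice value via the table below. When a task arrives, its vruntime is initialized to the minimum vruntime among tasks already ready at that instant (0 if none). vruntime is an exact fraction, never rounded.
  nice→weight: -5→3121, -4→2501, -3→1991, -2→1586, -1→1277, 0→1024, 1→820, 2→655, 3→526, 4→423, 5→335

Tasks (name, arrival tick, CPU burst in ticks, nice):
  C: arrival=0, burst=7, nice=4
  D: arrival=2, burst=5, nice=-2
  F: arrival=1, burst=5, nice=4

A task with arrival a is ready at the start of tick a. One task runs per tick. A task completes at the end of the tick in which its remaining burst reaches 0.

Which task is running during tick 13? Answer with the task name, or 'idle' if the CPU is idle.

running at tick 13 = F

t=0: vr[C=0] → run C
t=1: vr[C=1024/423 F=1024/423] → run C
t=2: vr[C=2048/423 D=1024/423 F=1024/423] → run D
t=3: vr[C=2048/423 D=1028608/335439 F=1024/423] → run F
t=4: vr[C=2048/423 D=1028608/335439 F=2048/423] → run D
t=5: vr[C=2048/423 D=1245184/335439 F=2048/423] → run D
t=6: vr[C=2048/423 D=1461760/335439 F=2048/423] → run D
t=7: vr[C=2048/423 D=1678336/335439 F=2048/423] → run C
t=8: vr[C=1024/141 D=1678336/335439 F=2048/423] → run F
t=9: vr[C=1024/141 D=1678336/335439 F=1024/141] → run D
t=10: vr[C=1024/141 F=1024/141] → run C
t=11: vr[C=4096/423 F=1024/141] → run F
t=12: vr[C=4096/423 F=4096/423] → run C
t=13: vr[C=5120/423 F=4096/423] → run F
t=14: vr[C=5120/423 F=5120/423] → run C
t=15: vr[C=2048/141 F=5120/423] → run F
t=16: vr[C=2048/141] → run C
t=17: (idle)
t=18: (idle)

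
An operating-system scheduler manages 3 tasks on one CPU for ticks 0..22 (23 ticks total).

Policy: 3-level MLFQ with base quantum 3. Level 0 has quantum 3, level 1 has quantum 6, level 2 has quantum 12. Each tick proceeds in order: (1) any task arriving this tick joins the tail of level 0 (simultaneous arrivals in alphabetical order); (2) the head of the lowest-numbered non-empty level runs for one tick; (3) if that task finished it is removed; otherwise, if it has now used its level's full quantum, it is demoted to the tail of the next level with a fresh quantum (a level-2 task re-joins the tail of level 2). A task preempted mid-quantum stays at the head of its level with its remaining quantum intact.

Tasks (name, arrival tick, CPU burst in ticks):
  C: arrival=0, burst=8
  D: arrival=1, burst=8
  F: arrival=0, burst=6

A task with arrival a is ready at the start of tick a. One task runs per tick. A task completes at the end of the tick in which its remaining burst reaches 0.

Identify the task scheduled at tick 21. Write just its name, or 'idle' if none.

t=0: L0/L1/L2 = CF/-/- → run C
t=1: L0/L1/L2 = CFD/-/- → run C
t=2: L0/L1/L2 = CFD/-/- → run C
t=3: L0/L1/L2 = FD/C/- → run F
t=4: L0/L1/L2 = FD/C/- → run F
t=5: L0/L1/L2 = FD/C/- → run F
t=6: L0/L1/L2 = D/CF/- → run D
t=7: L0/L1/L2 = D/CF/- → run D
t=8: L0/L1/L2 = D/CF/- → run D
t=9: L0/L1/L2 = -/CFD/- → run C
t=10: L0/L1/L2 = -/CFD/- → run C
t=11: L0/L1/L2 = -/CFD/- → run C
t=12: L0/L1/L2 = -/CFD/- → run C
t=13: L0/L1/L2 = -/CFD/- → run C
t=14: L0/L1/L2 = -/FD/- → run F
t=15: L0/L1/L2 = -/FD/- → run F
t=16: L0/L1/L2 = -/FD/- → run F
t=17: L0/L1/L2 = -/D/- → run D
t=18: L0/L1/L2 = -/D/- → run D
t=19: L0/L1/L2 = -/D/- → run D
t=20: L0/L1/L2 = -/D/- → run D
t=21: L0/L1/L2 = -/D/- → run D
t=22: (idle)

running at tick 21 = D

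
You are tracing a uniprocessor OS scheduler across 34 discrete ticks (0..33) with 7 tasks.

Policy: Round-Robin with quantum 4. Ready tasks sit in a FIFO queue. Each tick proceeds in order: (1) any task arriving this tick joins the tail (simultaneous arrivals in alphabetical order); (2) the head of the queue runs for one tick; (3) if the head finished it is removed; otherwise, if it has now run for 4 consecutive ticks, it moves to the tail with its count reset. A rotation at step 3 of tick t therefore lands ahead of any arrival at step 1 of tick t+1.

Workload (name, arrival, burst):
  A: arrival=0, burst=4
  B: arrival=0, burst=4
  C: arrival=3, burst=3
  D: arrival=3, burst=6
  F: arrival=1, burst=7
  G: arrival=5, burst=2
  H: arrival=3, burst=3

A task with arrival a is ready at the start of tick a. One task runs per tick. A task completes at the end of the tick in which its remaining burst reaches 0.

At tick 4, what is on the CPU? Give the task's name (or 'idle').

t=0: queue=[A,B] q_used=0 → run A
t=1: queue=[A,B,F] q_used=1 → run A
t=2: queue=[A,B,F] q_used=2 → run A
t=3: queue=[A,B,F,C,D,H] q_used=3 → run A
t=4: queue=[B,F,C,D,H] q_used=0 → run B
t=5: queue=[B,F,C,D,H,G] q_used=1 → run B
t=6: queue=[B,F,C,D,H,G] q_used=2 → run B
t=7: queue=[B,F,C,D,H,G] q_used=3 → run B
t=8: queue=[F,C,D,H,G] q_used=0 → run F
t=9: queue=[F,C,D,H,G] q_used=1 → run F
t=10: queue=[F,C,D,H,G] q_used=2 → run F
t=11: queue=[F,C,D,H,G] q_used=3 → run F
t=12: queue=[C,D,H,G,F] q_used=0 → run C
t=13: queue=[C,D,H,G,F] q_used=1 → run C
t=14: queue=[C,D,H,G,F] q_used=2 → run C
t=15: queue=[D,H,G,F] q_used=0 → run D
t=16: queue=[D,H,G,F] q_used=1 → run D
t=17: queue=[D,H,G,F] q_used=2 → run D
t=18: queue=[D,H,G,F] q_used=3 → run D
t=19: queue=[H,G,F,D] q_used=0 → run H
t=20: queue=[H,G,F,D] q_used=1 → run H
t=21: queue=[H,G,F,D] q_used=2 → run H
t=22: queue=[G,F,D] q_used=0 → run G
t=23: queue=[G,F,D] q_used=1 → run G
t=24: queue=[F,D] q_used=0 → run F
t=25: queue=[F,D] q_used=1 → run F
t=26: queue=[F,D] q_used=2 → run F
t=27: queue=[D] q_used=0 → run D
t=28: queue=[D] q_used=1 → run D
t=29: (idle)
t=30: (idle)
t=31: (idle)
t=32: (idle)
t=33: (idle)

running at tick 4 = B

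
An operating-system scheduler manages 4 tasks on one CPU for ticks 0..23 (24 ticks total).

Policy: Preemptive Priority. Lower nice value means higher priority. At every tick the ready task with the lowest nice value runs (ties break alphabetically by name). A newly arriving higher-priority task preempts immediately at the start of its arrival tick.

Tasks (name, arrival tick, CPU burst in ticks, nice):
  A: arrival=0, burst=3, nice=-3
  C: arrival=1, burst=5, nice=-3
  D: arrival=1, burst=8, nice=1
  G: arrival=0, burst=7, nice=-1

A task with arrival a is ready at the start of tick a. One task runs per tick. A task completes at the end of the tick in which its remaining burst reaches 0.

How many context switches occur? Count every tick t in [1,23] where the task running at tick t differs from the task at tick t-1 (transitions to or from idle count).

context switches = 4

t=0: ready={A,G} → run A
t=1: ready={A,C,D,G} → run A
t=2: ready={A,C,D,G} → run A
t=3: ready={C,D,G} → run C
t=4: ready={C,D,G} → run C
t=5: ready={C,D,G} → run C
t=6: ready={C,D,G} → run C
t=7: ready={C,D,G} → run C
t=8: ready={D,G} → run G
t=9: ready={D,G} → run G
t=10: ready={D,G} → run G
t=11: ready={D,G} → run G
t=12: ready={D,G} → run G
t=13: ready={D,G} → run G
t=14: ready={D,G} → run G
t=15: ready={D} → run D
t=16: ready={D} → run D
t=17: ready={D} → run D
t=18: ready={D} → run D
t=19: ready={D} → run D
t=20: ready={D} → run D
t=21: ready={D} → run D
t=22: ready={D} → run D
t=23: (idle)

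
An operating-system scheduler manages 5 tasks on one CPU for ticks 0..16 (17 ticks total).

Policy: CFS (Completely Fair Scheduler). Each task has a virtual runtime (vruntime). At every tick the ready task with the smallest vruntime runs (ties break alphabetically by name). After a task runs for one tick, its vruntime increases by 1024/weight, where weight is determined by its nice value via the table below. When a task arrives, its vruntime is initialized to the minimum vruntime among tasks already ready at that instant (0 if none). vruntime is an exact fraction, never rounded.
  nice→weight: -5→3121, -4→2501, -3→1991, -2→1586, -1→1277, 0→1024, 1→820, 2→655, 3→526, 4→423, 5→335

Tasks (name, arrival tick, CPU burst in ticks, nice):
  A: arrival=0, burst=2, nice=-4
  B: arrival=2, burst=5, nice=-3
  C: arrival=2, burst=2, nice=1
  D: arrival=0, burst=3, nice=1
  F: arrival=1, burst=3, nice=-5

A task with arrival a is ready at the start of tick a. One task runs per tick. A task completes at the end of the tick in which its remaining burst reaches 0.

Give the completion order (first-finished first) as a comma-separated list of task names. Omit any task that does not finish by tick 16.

t=0: vr[A=0 D=0] → run A
t=1: vr[A=1024/2501 D=0 F=0] → run D
t=2: vr[A=1024/2501 B=0 C=0 D=256/205 F=0] → run B
t=3: vr[A=1024/2501 B=1024/1991 C=0 D=256/205 F=0] → run C
t=4: vr[A=1024/2501 B=1024/1991 C=256/205 D=256/205 F=0] → run F
t=5: vr[A=1024/2501 B=1024/1991 C=256/205 D=256/205 F=1024/3121] → run F
t=6: vr[A=1024/2501 B=1024/1991 C=256/205 D=256/205 F=2048/3121] → run A
t=7: vr[B=1024/1991 C=256/205 D=256/205 F=2048/3121] → run B
t=8: vr[B=2048/1991 C=256/205 D=256/205 F=2048/3121] → run F
t=9: vr[B=2048/1991 C=256/205 D=256/205] → run B
t=10: vr[B=3072/1991 C=256/205 D=256/205] → run C
t=11: vr[B=3072/1991 D=256/205] → run D
t=12: vr[B=3072/1991 D=512/205] → run B
t=13: vr[B=4096/1991 D=512/205] → run B
t=14: vr[D=512/205] → run D
t=15: (idle)
t=16: (idle)

completion order = A, F, C, B, D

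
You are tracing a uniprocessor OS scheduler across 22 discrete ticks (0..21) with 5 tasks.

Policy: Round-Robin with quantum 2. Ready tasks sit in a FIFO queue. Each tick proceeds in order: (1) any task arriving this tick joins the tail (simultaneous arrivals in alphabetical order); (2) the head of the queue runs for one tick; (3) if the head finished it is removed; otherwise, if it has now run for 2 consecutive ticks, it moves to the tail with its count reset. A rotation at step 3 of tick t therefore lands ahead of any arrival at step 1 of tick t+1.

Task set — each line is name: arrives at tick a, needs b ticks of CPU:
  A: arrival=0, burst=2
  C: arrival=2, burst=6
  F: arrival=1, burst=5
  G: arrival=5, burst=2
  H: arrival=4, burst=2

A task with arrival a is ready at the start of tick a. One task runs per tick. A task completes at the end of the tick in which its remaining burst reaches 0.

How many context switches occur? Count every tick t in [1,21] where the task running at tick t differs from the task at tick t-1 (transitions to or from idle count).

t=0: queue=[A] q_used=0 → run A
t=1: queue=[A,F] q_used=1 → run A
t=2: queue=[F,C] q_used=0 → run F
t=3: queue=[F,C] q_used=1 → run F
t=4: queue=[C,F,H] q_used=0 → run C
t=5: queue=[C,F,H,G] q_used=1 → run C
t=6: queue=[F,H,G,C] q_used=0 → run F
t=7: queue=[F,H,G,C] q_used=1 → run F
t=8: queue=[H,G,C,F] q_used=0 → run H
t=9: queue=[H,G,C,F] q_used=1 → run H
t=10: queue=[G,C,F] q_used=0 → run G
t=11: queue=[G,C,F] q_used=1 → run G
t=12: queue=[C,F] q_used=0 → run C
t=13: queue=[C,F] q_used=1 → run C
t=14: queue=[F,C] q_used=0 → run F
t=15: queue=[C] q_used=0 → run C
t=16: queue=[C] q_used=1 → run C
t=17: (idle)
t=18: (idle)
t=19: (idle)
t=20: (idle)
t=21: (idle)

context switches = 9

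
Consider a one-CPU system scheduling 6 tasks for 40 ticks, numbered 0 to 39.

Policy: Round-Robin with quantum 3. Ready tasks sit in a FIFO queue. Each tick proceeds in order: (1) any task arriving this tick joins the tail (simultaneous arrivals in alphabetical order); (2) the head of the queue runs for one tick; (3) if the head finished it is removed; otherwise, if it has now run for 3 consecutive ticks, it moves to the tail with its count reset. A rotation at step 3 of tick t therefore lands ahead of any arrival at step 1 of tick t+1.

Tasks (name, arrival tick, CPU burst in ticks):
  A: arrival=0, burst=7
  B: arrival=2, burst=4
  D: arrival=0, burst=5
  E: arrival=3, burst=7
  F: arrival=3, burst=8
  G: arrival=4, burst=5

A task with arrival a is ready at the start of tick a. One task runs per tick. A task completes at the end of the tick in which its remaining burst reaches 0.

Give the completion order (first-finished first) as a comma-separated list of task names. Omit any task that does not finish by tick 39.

completion order = D, B, A, G, E, F

t=0: queue=[A,D] q_used=0 → run A
t=1: queue=[A,D] q_used=1 → run A
t=2: queue=[A,D,B] q_used=2 → run A
t=3: queue=[D,B,A,E,F] q_used=0 → run D
t=4: queue=[D,B,A,E,F,G] q_used=1 → run D
t=5: queue=[D,B,A,E,F,G] q_used=2 → run D
t=6: queue=[B,A,E,F,G,D] q_used=0 → run B
t=7: queue=[B,A,E,F,G,D] q_used=1 → run B
t=8: queue=[B,A,E,F,G,D] q_used=2 → run B
t=9: queue=[A,E,F,G,D,B] q_used=0 → run A
t=10: queue=[A,E,F,G,D,B] q_used=1 → run A
t=11: queue=[A,E,F,G,D,B] q_used=2 → run A
t=12: queue=[E,F,G,D,B,A] q_used=0 → run E
t=13: queue=[E,F,G,D,B,A] q_used=1 → run E
t=14: queue=[E,F,G,D,B,A] q_used=2 → run E
t=15: queue=[F,G,D,B,A,E] q_used=0 → run F
t=16: queue=[F,G,D,B,A,E] q_used=1 → run F
t=17: queue=[F,G,D,B,A,E] q_used=2 → run F
t=18: queue=[G,D,B,A,E,F] q_used=0 → run G
t=19: queue=[G,D,B,A,E,F] q_used=1 → run G
t=20: queue=[G,D,B,A,E,F] q_used=2 → run G
t=21: queue=[D,B,A,E,F,G] q_used=0 → run D
t=22: queue=[D,B,A,E,F,G] q_used=1 → run D
t=23: queue=[B,A,E,F,G] q_used=0 → run B
t=24: queue=[A,E,F,G] q_used=0 → run A
t=25: queue=[E,F,G] q_used=0 → run E
t=26: queue=[E,F,G] q_used=1 → run E
t=27: queue=[E,F,G] q_used=2 → run E
t=28: queue=[F,G,E] q_used=0 → run F
t=29: queue=[F,G,E] q_used=1 → run F
t=30: queue=[F,G,E] q_used=2 → run F
t=31: queue=[G,E,F] q_used=0 → run G
t=32: queue=[G,E,F] q_used=1 → run G
t=33: queue=[E,F] q_used=0 → run E
t=34: queue=[F] q_used=0 → run F
t=35: queue=[F] q_used=1 → run F
t=36: (idle)
t=37: (idle)
t=38: (idle)
t=39: (idle)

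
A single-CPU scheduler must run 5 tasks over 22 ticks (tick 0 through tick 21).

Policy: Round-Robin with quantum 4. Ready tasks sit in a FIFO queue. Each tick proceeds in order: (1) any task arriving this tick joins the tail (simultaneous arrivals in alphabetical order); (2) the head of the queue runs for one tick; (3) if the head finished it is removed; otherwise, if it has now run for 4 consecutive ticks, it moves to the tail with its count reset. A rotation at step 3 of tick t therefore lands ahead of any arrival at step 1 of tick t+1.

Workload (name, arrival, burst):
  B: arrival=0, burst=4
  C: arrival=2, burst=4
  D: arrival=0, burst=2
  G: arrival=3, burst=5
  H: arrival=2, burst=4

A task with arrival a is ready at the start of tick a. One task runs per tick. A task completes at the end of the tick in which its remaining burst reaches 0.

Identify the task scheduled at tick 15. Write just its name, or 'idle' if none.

t=0: queue=[B,D] q_used=0 → run B
t=1: queue=[B,D] q_used=1 → run B
t=2: queue=[B,D,C,H] q_used=2 → run B
t=3: queue=[B,D,C,H,G] q_used=3 → run B
t=4: queue=[D,C,H,G] q_used=0 → run D
t=5: queue=[D,C,H,G] q_used=1 → run D
t=6: queue=[C,H,G] q_used=0 → run C
t=7: queue=[C,H,G] q_used=1 → run C
t=8: queue=[C,H,G] q_used=2 → run C
t=9: queue=[C,H,G] q_used=3 → run C
t=10: queue=[H,G] q_used=0 → run H
t=11: queue=[H,G] q_used=1 → run H
t=12: queue=[H,G] q_used=2 → run H
t=13: queue=[H,G] q_used=3 → run H
t=14: queue=[G] q_used=0 → run G
t=15: queue=[G] q_used=1 → run G
t=16: queue=[G] q_used=2 → run G
t=17: queue=[G] q_used=3 → run G
t=18: queue=[G] q_used=0 → run G
t=19: (idle)
t=20: (idle)
t=21: (idle)

running at tick 15 = G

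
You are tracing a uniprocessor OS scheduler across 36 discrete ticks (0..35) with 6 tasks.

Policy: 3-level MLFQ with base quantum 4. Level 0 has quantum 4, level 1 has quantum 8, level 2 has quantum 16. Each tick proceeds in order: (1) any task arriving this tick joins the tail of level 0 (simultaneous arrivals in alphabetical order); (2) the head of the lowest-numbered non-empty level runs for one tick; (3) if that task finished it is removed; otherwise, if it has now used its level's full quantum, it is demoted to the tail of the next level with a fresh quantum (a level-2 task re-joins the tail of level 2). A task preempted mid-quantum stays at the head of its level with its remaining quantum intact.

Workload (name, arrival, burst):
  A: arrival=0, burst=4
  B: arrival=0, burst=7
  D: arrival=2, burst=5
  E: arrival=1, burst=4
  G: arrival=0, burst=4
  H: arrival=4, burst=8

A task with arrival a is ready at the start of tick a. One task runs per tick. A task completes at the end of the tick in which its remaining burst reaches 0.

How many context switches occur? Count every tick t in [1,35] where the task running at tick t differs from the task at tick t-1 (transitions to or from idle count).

t=0: L0/L1/L2 = ABG/-/- → run A
t=1: L0/L1/L2 = ABGE/-/- → run A
t=2: L0/L1/L2 = ABGED/-/- → run A
t=3: L0/L1/L2 = ABGED/-/- → run A
t=4: L0/L1/L2 = BGEDH/-/- → run B
t=5: L0/L1/L2 = BGEDH/-/- → run B
t=6: L0/L1/L2 = BGEDH/-/- → run B
t=7: L0/L1/L2 = BGEDH/-/- → run B
t=8: L0/L1/L2 = GEDH/B/- → run G
t=9: L0/L1/L2 = GEDH/B/- → run G
t=10: L0/L1/L2 = GEDH/B/- → run G
t=11: L0/L1/L2 = GEDH/B/- → run G
t=12: L0/L1/L2 = EDH/B/- → run E
t=13: L0/L1/L2 = EDH/B/- → run E
t=14: L0/L1/L2 = EDH/B/- → run E
t=15: L0/L1/L2 = EDH/B/- → run E
t=16: L0/L1/L2 = DH/B/- → run D
t=17: L0/L1/L2 = DH/B/- → run D
t=18: L0/L1/L2 = DH/B/- → run D
t=19: L0/L1/L2 = DH/B/- → run D
t=20: L0/L1/L2 = H/BD/- → run H
t=21: L0/L1/L2 = H/BD/- → run H
t=22: L0/L1/L2 = H/BD/- → run H
t=23: L0/L1/L2 = H/BD/- → run H
t=24: L0/L1/L2 = -/BDH/- → run B
t=25: L0/L1/L2 = -/BDH/- → run B
t=26: L0/L1/L2 = -/BDH/- → run B
t=27: L0/L1/L2 = -/DH/- → run D
t=28: L0/L1/L2 = -/H/- → run H
t=29: L0/L1/L2 = -/H/- → run H
t=30: L0/L1/L2 = -/H/- → run H
t=31: L0/L1/L2 = -/H/- → run H
t=32: (idle)
t=33: (idle)
t=34: (idle)
t=35: (idle)

context switches = 9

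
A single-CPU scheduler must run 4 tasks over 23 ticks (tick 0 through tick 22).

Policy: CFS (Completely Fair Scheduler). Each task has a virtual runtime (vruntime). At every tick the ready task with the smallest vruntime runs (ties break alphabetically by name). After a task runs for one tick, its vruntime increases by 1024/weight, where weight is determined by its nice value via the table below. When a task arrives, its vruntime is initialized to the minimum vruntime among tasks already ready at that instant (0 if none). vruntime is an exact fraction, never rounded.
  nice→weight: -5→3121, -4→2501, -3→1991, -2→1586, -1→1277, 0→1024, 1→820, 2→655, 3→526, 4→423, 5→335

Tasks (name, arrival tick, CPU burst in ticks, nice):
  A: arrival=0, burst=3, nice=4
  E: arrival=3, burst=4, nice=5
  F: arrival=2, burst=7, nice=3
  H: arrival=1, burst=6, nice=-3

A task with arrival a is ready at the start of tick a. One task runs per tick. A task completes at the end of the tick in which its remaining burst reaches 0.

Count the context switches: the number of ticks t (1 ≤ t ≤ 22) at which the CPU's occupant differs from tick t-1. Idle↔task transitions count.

context switches = 14

t=0: vr[A=0] → run A
t=1: vr[A=1024/423 H=1024/423] → run A
t=2: vr[A=2048/423 F=1024/423 H=1024/423] → run F
t=3: vr[A=2048/423 E=1024/423 F=485888/111249 H=1024/423] → run E
t=4: vr[A=2048/423 E=776192/141705 F=485888/111249 H=1024/423] → run H
t=5: vr[A=2048/423 E=776192/141705 F=485888/111249 H=2471936/842193] → run H
t=6: vr[A=2048/423 E=776192/141705 F=485888/111249 H=2905088/842193] → run H
t=7: vr[A=2048/423 E=776192/141705 F=485888/111249 H=3338240/842193] → run H
t=8: vr[A=2048/423 E=776192/141705 F=485888/111249 H=3771392/842193] → run F
t=9: vr[A=2048/423 E=776192/141705 F=702464/111249 H=3771392/842193] → run H
t=10: vr[A=2048/423 E=776192/141705 F=702464/111249 H=4204544/842193] → run A
t=11: vr[E=776192/141705 F=702464/111249 H=4204544/842193] → run H
t=12: vr[E=776192/141705 F=702464/111249] → run E
t=13: vr[E=1209344/141705 F=702464/111249] → run F
t=14: vr[E=1209344/141705 F=919040/111249] → run F
t=15: vr[E=1209344/141705 F=1135616/111249] → run E
t=16: vr[E=1642496/141705 F=1135616/111249] → run F
t=17: vr[E=1642496/141705 F=1352192/111249] → run E
t=18: vr[F=1352192/111249] → run F
t=19: vr[F=1568768/111249] → run F
t=20: (idle)
t=21: (idle)
t=22: (idle)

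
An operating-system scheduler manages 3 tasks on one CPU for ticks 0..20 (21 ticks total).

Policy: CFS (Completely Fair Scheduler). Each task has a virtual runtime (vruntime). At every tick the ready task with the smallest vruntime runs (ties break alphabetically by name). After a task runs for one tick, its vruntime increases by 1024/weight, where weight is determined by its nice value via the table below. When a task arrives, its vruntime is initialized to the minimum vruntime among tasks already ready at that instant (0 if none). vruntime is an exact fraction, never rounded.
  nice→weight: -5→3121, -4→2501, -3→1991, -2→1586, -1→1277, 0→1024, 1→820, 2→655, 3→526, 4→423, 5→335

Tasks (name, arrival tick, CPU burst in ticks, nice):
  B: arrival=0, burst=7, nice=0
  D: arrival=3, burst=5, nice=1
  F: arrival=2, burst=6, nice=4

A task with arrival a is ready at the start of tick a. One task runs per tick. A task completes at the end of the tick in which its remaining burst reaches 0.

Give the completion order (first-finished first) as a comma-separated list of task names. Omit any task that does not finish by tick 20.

t=0: vr[B=0] → run B
t=1: vr[B=1] → run B
t=2: vr[B=2 F=2] → run B
t=3: vr[B=3 D=2 F=2] → run D
t=4: vr[B=3 D=666/205 F=2] → run F
t=5: vr[B=3 D=666/205 F=1870/423] → run B
t=6: vr[B=4 D=666/205 F=1870/423] → run D
t=7: vr[B=4 D=922/205 F=1870/423] → run B
t=8: vr[B=5 D=922/205 F=1870/423] → run F
t=9: vr[B=5 D=922/205 F=2894/423] → run D
t=10: vr[B=5 D=1178/205 F=2894/423] → run B
t=11: vr[B=6 D=1178/205 F=2894/423] → run D
t=12: vr[B=6 D=1434/205 F=2894/423] → run B
t=13: vr[D=1434/205 F=2894/423] → run F
t=14: vr[D=1434/205 F=1306/141] → run D
t=15: vr[F=1306/141] → run F
t=16: vr[F=4942/423] → run F
t=17: vr[F=5966/423] → run F
t=18: (idle)
t=19: (idle)
t=20: (idle)

completion order = B, D, F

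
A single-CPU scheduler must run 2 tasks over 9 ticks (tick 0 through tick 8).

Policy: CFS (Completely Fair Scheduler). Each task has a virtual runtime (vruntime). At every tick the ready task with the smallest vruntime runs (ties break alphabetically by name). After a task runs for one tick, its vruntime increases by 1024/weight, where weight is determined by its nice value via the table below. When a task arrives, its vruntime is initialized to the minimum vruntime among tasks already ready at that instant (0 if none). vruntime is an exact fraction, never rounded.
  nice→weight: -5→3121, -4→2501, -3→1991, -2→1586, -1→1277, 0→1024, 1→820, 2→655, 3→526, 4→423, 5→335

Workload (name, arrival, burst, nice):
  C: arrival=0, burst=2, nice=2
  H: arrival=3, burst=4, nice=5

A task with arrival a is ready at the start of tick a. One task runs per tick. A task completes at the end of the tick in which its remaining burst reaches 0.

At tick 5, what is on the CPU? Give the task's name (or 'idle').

running at tick 5 = H

t=0: vr[C=0] → run C
t=1: vr[C=1024/655] → run C
t=2: (idle)
t=3: vr[H=0] → run H
t=4: vr[H=1024/335] → run H
t=5: vr[H=2048/335] → run H
t=6: vr[H=3072/335] → run H
t=7: (idle)
t=8: (idle)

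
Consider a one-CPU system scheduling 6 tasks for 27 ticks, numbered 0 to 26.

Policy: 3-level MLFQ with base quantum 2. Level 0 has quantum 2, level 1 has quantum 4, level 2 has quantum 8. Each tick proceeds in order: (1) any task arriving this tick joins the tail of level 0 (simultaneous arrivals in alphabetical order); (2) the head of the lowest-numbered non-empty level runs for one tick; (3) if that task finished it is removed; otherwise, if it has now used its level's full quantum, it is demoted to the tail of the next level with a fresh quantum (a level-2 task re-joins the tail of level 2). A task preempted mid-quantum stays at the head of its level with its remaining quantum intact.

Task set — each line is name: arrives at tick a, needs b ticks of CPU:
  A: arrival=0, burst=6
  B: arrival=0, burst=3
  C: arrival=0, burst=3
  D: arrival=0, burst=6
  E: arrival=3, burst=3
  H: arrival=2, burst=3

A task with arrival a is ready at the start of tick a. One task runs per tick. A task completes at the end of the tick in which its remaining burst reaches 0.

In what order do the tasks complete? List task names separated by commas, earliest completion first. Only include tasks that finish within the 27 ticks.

t=0: L0/L1/L2 = ABCD/-/- → run A
t=1: L0/L1/L2 = ABCD/-/- → run A
t=2: L0/L1/L2 = BCDH/A/- → run B
t=3: L0/L1/L2 = BCDHE/A/- → run B
t=4: L0/L1/L2 = CDHE/AB/- → run C
t=5: L0/L1/L2 = CDHE/AB/- → run C
t=6: L0/L1/L2 = DHE/ABC/- → run D
t=7: L0/L1/L2 = DHE/ABC/- → run D
t=8: L0/L1/L2 = HE/ABCD/- → run H
t=9: L0/L1/L2 = HE/ABCD/- → run H
t=10: L0/L1/L2 = E/ABCDH/- → run E
t=11: L0/L1/L2 = E/ABCDH/- → run E
t=12: L0/L1/L2 = -/ABCDHE/- → run A
t=13: L0/L1/L2 = -/ABCDHE/- → run A
t=14: L0/L1/L2 = -/ABCDHE/- → run A
t=15: L0/L1/L2 = -/ABCDHE/- → run A
t=16: L0/L1/L2 = -/BCDHE/- → run B
t=17: L0/L1/L2 = -/CDHE/- → run C
t=18: L0/L1/L2 = -/DHE/- → run D
t=19: L0/L1/L2 = -/DHE/- → run D
t=20: L0/L1/L2 = -/DHE/- → run D
t=21: L0/L1/L2 = -/DHE/- → run D
t=22: L0/L1/L2 = -/HE/- → run H
t=23: L0/L1/L2 = -/E/- → run E
t=24: (idle)
t=25: (idle)
t=26: (idle)

completion order = A, B, C, D, H, E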